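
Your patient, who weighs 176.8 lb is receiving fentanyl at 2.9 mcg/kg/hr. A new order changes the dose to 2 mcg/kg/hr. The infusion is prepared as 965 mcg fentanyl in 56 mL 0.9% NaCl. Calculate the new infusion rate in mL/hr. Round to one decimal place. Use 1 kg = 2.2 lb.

9.3 mL/hr

Weight = 176.8 lb ÷ 2.2 lb/kg = 80.36364 kg
Dose = 2 mcg/kg/hr × 80.36364 kg = 160.7273 mcg/hr
Concentration = 965 mcg ÷ 56 mL = 17.23214 mcg/mL
Rate = 160.7273 mcg/hr ÷ 17.23214 mcg/mL = 9.327179 mL/hr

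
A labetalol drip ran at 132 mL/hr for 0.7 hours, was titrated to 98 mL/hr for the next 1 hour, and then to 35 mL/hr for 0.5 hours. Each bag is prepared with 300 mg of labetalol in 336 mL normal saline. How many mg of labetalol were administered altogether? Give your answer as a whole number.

186 mg

Concentration = 300 mg ÷ 336 mL = 0.8928571 mg/mL
Stage 1: 132 mL/hr × 0.7 hr = 92.4 mL → 92.4 mL × 0.8928571 mg/mL = 82.5 mg
Stage 2: 98 mL/hr × 1 hr = 98 mL → 98 mL × 0.8928571 mg/mL = 87.5 mg
Stage 3: 35 mL/hr × 0.5 hr = 17.5 mL → 17.5 mL × 0.8928571 mg/mL = 15.625 mg
Total = 82.5 + 87.5 + 15.625 = 185.625 mg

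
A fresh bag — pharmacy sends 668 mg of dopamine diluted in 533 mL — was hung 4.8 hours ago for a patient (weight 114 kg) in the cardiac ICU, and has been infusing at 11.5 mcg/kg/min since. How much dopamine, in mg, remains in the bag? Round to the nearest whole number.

Dose = 11.5 mcg/kg/min × 114 kg = 1311 mcg/min
1311 mcg/min × 60 min/hr = 78660 mcg/hr
Concentration = 668 mg ÷ 533 mL = 1.253283 mg/mL = 1253.283 mcg/mL
Rate = 78660 mcg/hr ÷ 1253.283 mcg/mL = 62.76314 mL/hr
Volume infused = 62.76314 mL/hr × 4.8 hr = 301.2631 mL
Volume remaining = 533 − 301.2631 = 231.7369 mL
Drug remaining = 231.7369 mL × 1253.283 mcg/mL = 290432 mcg = 290.432 mg

290 mg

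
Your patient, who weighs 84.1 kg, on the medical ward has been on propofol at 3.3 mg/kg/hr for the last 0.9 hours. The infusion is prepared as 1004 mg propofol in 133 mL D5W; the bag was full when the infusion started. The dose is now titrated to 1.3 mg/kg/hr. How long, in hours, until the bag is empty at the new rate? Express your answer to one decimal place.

6.9 hours

Initial rate:
Dose = 3.3 mg/kg/hr × 84.1 kg = 277.53 mg/hr
Concentration = 1004 mg ÷ 133 mL = 7.548872 mg/mL
Rate = 277.53 mg/hr ÷ 7.548872 mg/mL = 36.76443 mL/hr
Volume infused so far = 36.76443 mL/hr × 0.9 hr = 33.08799 mL
Volume remaining = 133 − 33.08799 = 99.91201 mL
New rate:
Dose = 1.3 mg/kg/hr × 84.1 kg = 109.33 mg/hr
Rate = 109.33 mg/hr ÷ 7.548872 mg/mL = 14.48296 mL/hr
Time remaining = 99.91201 mL ÷ 14.48296 mL/hr = 6.898591 hr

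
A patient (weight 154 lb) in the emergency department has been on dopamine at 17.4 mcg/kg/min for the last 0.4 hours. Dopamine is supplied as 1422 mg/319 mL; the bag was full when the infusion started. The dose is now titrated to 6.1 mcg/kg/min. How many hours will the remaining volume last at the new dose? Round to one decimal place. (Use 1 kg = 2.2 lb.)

Initial rate:
Weight = 154 lb ÷ 2.2 lb/kg = 70 kg
Dose = 17.4 mcg/kg/min × 70 kg = 1218 mcg/min
1218 mcg/min × 60 min/hr = 73080 mcg/hr
Concentration = 1422 mg ÷ 319 mL = 4.45768 mg/mL = 4457.68 mcg/mL
Rate = 73080 mcg/hr ÷ 4457.68 mcg/mL = 16.39418 mL/hr
Volume infused so far = 16.39418 mL/hr × 0.4 hr = 6.557671 mL
Volume remaining = 319 − 6.557671 = 312.4423 mL
New rate:
Dose = 6.1 mcg/kg/min × 70 kg = 427 mcg/min
427 mcg/min × 60 min/hr = 25620 mcg/hr
Rate = 25620 mcg/hr ÷ 4457.68 mcg/mL = 5.747384 mL/hr
Time remaining = 312.4423 mL ÷ 5.747384 mL/hr = 54.36253 hr

54.4 hours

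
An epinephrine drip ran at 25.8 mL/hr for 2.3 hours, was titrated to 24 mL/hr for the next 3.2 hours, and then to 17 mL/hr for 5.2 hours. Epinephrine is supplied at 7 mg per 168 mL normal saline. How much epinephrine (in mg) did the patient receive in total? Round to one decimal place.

9.4 mg

Concentration = 7 mg ÷ 168 mL = 0.04166667 mg/mL
Stage 1: 25.8 mL/hr × 2.3 hr = 59.34 mL → 59.34 mL × 0.04166667 mg/mL = 2.4725 mg
Stage 2: 24 mL/hr × 3.2 hr = 76.8 mL → 76.8 mL × 0.04166667 mg/mL = 3.2 mg
Stage 3: 17 mL/hr × 5.2 hr = 88.4 mL → 88.4 mL × 0.04166667 mg/mL = 3.683333 mg
Total = 2.4725 + 3.2 + 3.683333 = 9.355833 mg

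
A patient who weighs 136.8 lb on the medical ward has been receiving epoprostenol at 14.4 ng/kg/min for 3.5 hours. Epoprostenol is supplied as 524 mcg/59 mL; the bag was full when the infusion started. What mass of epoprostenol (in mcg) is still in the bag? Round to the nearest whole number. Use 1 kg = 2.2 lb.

336 mcg

Weight = 136.8 lb ÷ 2.2 lb/kg = 62.18182 kg
Dose = 14.4 ng/kg/min × 62.18182 kg = 895.4182 ng/min
895.4182 ng/min × 60 min/hr = 53725.09 ng/hr
Concentration = 524 mcg ÷ 59 mL = 8.881356 mcg/mL = 8881.356 ng/mL
Rate = 53725.09 ng/hr ÷ 8881.356 ng/mL = 6.049199 mL/hr
Volume infused = 6.049199 mL/hr × 3.5 hr = 21.1722 mL
Volume remaining = 59 − 21.1722 = 37.8278 mL
Drug remaining = 37.8278 mL × 8881.356 ng/mL = 335962.2 ng = 335.9622 mcg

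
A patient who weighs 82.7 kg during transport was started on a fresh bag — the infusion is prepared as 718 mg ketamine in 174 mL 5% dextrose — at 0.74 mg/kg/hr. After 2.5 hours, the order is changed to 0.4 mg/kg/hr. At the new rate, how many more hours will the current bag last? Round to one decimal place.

Initial rate:
Dose = 0.74 mg/kg/hr × 82.7 kg = 61.198 mg/hr
Concentration = 718 mg ÷ 174 mL = 4.126437 mg/mL
Rate = 61.198 mg/hr ÷ 4.126437 mg/mL = 14.83071 mL/hr
Volume infused so far = 14.83071 mL/hr × 2.5 hr = 37.07678 mL
Volume remaining = 174 − 37.07678 = 136.9232 mL
New rate:
Dose = 0.4 mg/kg/hr × 82.7 kg = 33.08 mg/hr
Rate = 33.08 mg/hr ÷ 4.126437 mg/mL = 8.016602 mL/hr
Time remaining = 136.9232 mL ÷ 8.016602 mL/hr = 17.07996 hr

17.1 hours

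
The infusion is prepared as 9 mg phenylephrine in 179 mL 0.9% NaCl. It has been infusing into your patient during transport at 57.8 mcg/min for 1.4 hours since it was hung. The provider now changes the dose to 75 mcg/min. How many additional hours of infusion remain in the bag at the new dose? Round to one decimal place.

0.9 hours

Initial rate:
57.8 mcg/min × 60 min/hr = 3468 mcg/hr
Concentration = 9 mg ÷ 179 mL = 0.05027933 mg/mL = 50.27933 mcg/mL
Rate = 3468 mcg/hr ÷ 50.27933 mcg/mL = 68.97467 mL/hr
Volume infused so far = 68.97467 mL/hr × 1.4 hr = 96.56453 mL
Volume remaining = 179 − 96.56453 = 82.43547 mL
New rate:
75 mcg/min × 60 min/hr = 4500 mcg/hr
Rate = 4500 mcg/hr ÷ 50.27933 mcg/mL = 89.5 mL/hr
Time remaining = 82.43547 mL ÷ 89.5 mL/hr = 0.9210667 hr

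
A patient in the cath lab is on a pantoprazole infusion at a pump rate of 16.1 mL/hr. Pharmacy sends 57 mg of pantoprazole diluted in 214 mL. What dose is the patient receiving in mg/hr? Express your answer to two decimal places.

Concentration = 57 mg ÷ 214 mL = 0.2663551 mg/mL
Drug rate = 16.1 mL/hr × 0.2663551 mg/mL = 4.288318 mg/hr

4.29 mg/hr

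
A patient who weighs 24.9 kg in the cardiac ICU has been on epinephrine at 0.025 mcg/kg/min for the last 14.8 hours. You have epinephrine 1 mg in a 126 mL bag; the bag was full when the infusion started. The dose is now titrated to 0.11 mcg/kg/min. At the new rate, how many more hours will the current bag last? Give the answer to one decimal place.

Initial rate:
Dose = 0.025 mcg/kg/min × 24.9 kg = 0.6225 mcg/min
0.6225 mcg/min × 60 min/hr = 37.35 mcg/hr
Concentration = 1 mg ÷ 126 mL = 0.007936508 mg/mL = 7.936508 mcg/mL
Rate = 37.35 mcg/hr ÷ 7.936508 mcg/mL = 4.7061 mL/hr
Volume infused so far = 4.7061 mL/hr × 14.8 hr = 69.65028 mL
Volume remaining = 126 − 69.65028 = 56.34972 mL
New rate:
Dose = 0.11 mcg/kg/min × 24.9 kg = 2.739 mcg/min
2.739 mcg/min × 60 min/hr = 164.34 mcg/hr
Rate = 164.34 mcg/hr ÷ 7.936508 mcg/mL = 20.70684 mL/hr
Time remaining = 56.34972 mL ÷ 20.70684 mL/hr = 2.721309 hr

2.7 hours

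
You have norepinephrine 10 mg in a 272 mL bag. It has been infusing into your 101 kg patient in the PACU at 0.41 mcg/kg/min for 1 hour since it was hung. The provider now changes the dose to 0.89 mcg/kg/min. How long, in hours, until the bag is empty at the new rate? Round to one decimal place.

Initial rate:
Dose = 0.41 mcg/kg/min × 101 kg = 41.41 mcg/min
41.41 mcg/min × 60 min/hr = 2484.6 mcg/hr
Concentration = 10 mg ÷ 272 mL = 0.03676471 mg/mL = 36.76471 mcg/mL
Rate = 2484.6 mcg/hr ÷ 36.76471 mcg/mL = 67.58112 mL/hr
Volume infused so far = 67.58112 mL/hr × 1 hr = 67.58112 mL
Volume remaining = 272 − 67.58112 = 204.4189 mL
New rate:
Dose = 0.89 mcg/kg/min × 101 kg = 89.89 mcg/min
89.89 mcg/min × 60 min/hr = 5393.4 mcg/hr
Rate = 5393.4 mcg/hr ÷ 36.76471 mcg/mL = 146.7005 mL/hr
Time remaining = 204.4189 mL ÷ 146.7005 mL/hr = 1.393444 hr

1.4 hours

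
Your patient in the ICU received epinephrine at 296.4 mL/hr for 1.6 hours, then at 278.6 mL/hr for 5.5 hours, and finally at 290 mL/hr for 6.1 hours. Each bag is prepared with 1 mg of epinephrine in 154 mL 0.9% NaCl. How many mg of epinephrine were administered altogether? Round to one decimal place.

24.5 mg

Concentration = 1 mg ÷ 154 mL = 0.006493506 mg/mL
Stage 1: 296.4 mL/hr × 1.6 hr = 474.24 mL → 474.24 mL × 0.006493506 mg/mL = 3.079481 mg
Stage 2: 278.6 mL/hr × 5.5 hr = 1532.3 mL → 1532.3 mL × 0.006493506 mg/mL = 9.95 mg
Stage 3: 290 mL/hr × 6.1 hr = 1769 mL → 1769 mL × 0.006493506 mg/mL = 11.48701 mg
Total = 3.079481 + 9.95 + 11.48701 = 24.51649 mg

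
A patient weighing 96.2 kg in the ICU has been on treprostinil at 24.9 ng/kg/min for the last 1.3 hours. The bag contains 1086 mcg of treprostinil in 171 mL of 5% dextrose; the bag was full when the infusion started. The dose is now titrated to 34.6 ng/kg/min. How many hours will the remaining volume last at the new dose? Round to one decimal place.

Initial rate:
Dose = 24.9 ng/kg/min × 96.2 kg = 2395.38 ng/min
2395.38 ng/min × 60 min/hr = 143722.8 ng/hr
Concentration = 1086 mcg ÷ 171 mL = 6.350877 mcg/mL = 6350.877 ng/mL
Rate = 143722.8 ng/hr ÷ 6350.877 ng/mL = 22.63039 mL/hr
Volume infused so far = 22.63039 mL/hr × 1.3 hr = 29.4195 mL
Volume remaining = 171 − 29.4195 = 141.5805 mL
New rate:
Dose = 34.6 ng/kg/min × 96.2 kg = 3328.52 ng/min
3328.52 ng/min × 60 min/hr = 199711.2 ng/hr
Rate = 199711.2 ng/hr ÷ 6350.877 ng/mL = 31.44624 mL/hr
Time remaining = 141.5805 mL ÷ 31.44624 mL/hr = 4.502303 hr

4.5 hours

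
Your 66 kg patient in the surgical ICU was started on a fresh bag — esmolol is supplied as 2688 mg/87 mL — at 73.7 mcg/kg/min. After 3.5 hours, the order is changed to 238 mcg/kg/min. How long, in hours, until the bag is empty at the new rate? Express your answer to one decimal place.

1.8 hours

Initial rate:
Dose = 73.7 mcg/kg/min × 66 kg = 4864.2 mcg/min
4864.2 mcg/min × 60 min/hr = 291852 mcg/hr
Concentration = 2688 mg ÷ 87 mL = 30.89655 mg/mL = 30896.55 mcg/mL
Rate = 291852 mcg/hr ÷ 30896.55 mcg/mL = 9.446103 mL/hr
Volume infused so far = 9.446103 mL/hr × 3.5 hr = 33.06136 mL
Volume remaining = 87 − 33.06136 = 53.93864 mL
New rate:
Dose = 238 mcg/kg/min × 66 kg = 15708 mcg/min
15708 mcg/min × 60 min/hr = 942480 mcg/hr
Rate = 942480 mcg/hr ÷ 30896.55 mcg/mL = 30.50437 mL/hr
Time remaining = 53.93864 mL ÷ 30.50437 mL/hr = 1.768226 hr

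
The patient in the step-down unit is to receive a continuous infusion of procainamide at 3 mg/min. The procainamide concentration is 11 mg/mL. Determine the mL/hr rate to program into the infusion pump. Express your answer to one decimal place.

3 mg/min × 60 min/hr = 180 mg/hr
Rate = 180 mg/hr ÷ 11 mg/mL = 16.36364 mL/hr

16.4 mL/hr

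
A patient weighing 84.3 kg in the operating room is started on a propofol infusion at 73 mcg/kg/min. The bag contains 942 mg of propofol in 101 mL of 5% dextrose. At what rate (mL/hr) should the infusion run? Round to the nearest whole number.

40 mL/hr

Dose = 73 mcg/kg/min × 84.3 kg = 6153.9 mcg/min
6153.9 mcg/min × 60 min/hr = 369234 mcg/hr
Concentration = 942 mg ÷ 101 mL = 9.326733 mg/mL = 9326.733 mcg/mL
Rate = 369234 mcg/hr ÷ 9326.733 mcg/mL = 39.58878 mL/hr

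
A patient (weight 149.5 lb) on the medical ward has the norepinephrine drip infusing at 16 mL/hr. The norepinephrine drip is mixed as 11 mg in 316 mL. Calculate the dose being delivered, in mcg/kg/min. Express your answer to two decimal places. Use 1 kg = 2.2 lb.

Weight = 149.5 lb ÷ 2.2 lb/kg = 67.95455 kg
Concentration = 11 mg ÷ 316 mL = 0.03481013 mg/mL = 34.81013 mcg/mL
Drug rate = 16 mL/hr × 34.81013 mcg/mL = 556.962 mcg/hr
556.962 mcg/hr ÷ 60 min/hr = 9.2827 mcg/min
9.2827 mcg/min ÷ 67.95455 kg = 0.1366016 mcg/kg/min

0.14 mcg/kg/min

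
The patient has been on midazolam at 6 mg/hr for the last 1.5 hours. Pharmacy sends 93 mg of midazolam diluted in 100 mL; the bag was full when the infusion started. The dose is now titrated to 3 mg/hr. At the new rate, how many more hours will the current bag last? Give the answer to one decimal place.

28.0 hours

Initial rate:
Concentration = 93 mg ÷ 100 mL = 0.93 mg/mL
Rate = 6 mg/hr ÷ 0.93 mg/mL = 6.451613 mL/hr
Volume infused so far = 6.451613 mL/hr × 1.5 hr = 9.677419 mL
Volume remaining = 100 − 9.677419 = 90.32258 mL
New rate:
Rate = 3 mg/hr ÷ 0.93 mg/mL = 3.225806 mL/hr
Time remaining = 90.32258 mL ÷ 3.225806 mL/hr = 28 hr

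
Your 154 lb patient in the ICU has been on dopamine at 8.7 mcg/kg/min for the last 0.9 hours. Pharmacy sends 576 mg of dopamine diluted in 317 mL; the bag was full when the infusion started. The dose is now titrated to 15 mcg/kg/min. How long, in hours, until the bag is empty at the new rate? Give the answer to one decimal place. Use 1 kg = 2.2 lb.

8.6 hours

Initial rate:
Weight = 154 lb ÷ 2.2 lb/kg = 70 kg
Dose = 8.7 mcg/kg/min × 70 kg = 609 mcg/min
609 mcg/min × 60 min/hr = 36540 mcg/hr
Concentration = 576 mg ÷ 317 mL = 1.817035 mg/mL = 1817.035 mcg/mL
Rate = 36540 mcg/hr ÷ 1817.035 mcg/mL = 20.10969 mL/hr
Volume infused so far = 20.10969 mL/hr × 0.9 hr = 18.09872 mL
Volume remaining = 317 − 18.09872 = 298.9013 mL
New rate:
Dose = 15 mcg/kg/min × 70 kg = 1050 mcg/min
1050 mcg/min × 60 min/hr = 63000 mcg/hr
Rate = 63000 mcg/hr ÷ 1817.035 mcg/mL = 34.67188 mL/hr
Time remaining = 298.9013 mL ÷ 34.67188 mL/hr = 8.620857 hr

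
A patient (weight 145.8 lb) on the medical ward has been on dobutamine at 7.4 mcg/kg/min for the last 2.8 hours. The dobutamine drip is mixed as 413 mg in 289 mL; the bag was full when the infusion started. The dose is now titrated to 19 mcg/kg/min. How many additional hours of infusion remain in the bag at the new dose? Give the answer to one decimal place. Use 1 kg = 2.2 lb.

4.4 hours

Initial rate:
Weight = 145.8 lb ÷ 2.2 lb/kg = 66.27273 kg
Dose = 7.4 mcg/kg/min × 66.27273 kg = 490.4182 mcg/min
490.4182 mcg/min × 60 min/hr = 29425.09 mcg/hr
Concentration = 413 mg ÷ 289 mL = 1.429066 mg/mL = 1429.066 mcg/mL
Rate = 29425.09 mcg/hr ÷ 1429.066 mcg/mL = 20.59044 mL/hr
Volume infused so far = 20.59044 mL/hr × 2.8 hr = 57.65323 mL
Volume remaining = 289 − 57.65323 = 231.3468 mL
New rate:
Dose = 19 mcg/kg/min × 66.27273 kg = 1259.182 mcg/min
1259.182 mcg/min × 60 min/hr = 75550.91 mcg/hr
Rate = 75550.91 mcg/hr ÷ 1429.066 mcg/mL = 52.86734 mL/hr
Time remaining = 231.3468 mL ÷ 52.86734 mL/hr = 4.375986 hr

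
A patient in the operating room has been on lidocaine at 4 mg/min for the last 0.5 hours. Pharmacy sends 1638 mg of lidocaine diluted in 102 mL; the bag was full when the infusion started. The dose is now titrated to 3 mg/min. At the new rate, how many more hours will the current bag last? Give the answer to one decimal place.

Initial rate:
4 mg/min × 60 min/hr = 240 mg/hr
Concentration = 1638 mg ÷ 102 mL = 16.05882 mg/mL
Rate = 240 mg/hr ÷ 16.05882 mg/mL = 14.94505 mL/hr
Volume infused so far = 14.94505 mL/hr × 0.5 hr = 7.472527 mL
Volume remaining = 102 − 7.472527 = 94.52747 mL
New rate:
3 mg/min × 60 min/hr = 180 mg/hr
Rate = 180 mg/hr ÷ 16.05882 mg/mL = 11.20879 mL/hr
Time remaining = 94.52747 mL ÷ 11.20879 mL/hr = 8.433333 hr

8.4 hours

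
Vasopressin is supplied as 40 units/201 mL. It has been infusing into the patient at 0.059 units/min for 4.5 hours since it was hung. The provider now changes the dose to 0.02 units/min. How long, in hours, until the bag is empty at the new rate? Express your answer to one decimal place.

20.1 hours

Initial rate:
0.059 units/min × 60 min/hr = 3.54 units/hr
Concentration = 40 units ÷ 201 mL = 0.199005 units/mL
Rate = 3.54 units/hr ÷ 0.199005 units/mL = 17.7885 mL/hr
Volume infused so far = 17.7885 mL/hr × 4.5 hr = 80.04825 mL
Volume remaining = 201 − 80.04825 = 120.9518 mL
New rate:
0.02 units/min × 60 min/hr = 1.2 units/hr
Rate = 1.2 units/hr ÷ 0.199005 units/mL = 6.03 mL/hr
Time remaining = 120.9518 mL ÷ 6.03 mL/hr = 20.05833 hr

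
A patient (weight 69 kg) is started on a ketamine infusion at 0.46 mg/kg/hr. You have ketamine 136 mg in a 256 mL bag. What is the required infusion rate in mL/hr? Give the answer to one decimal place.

Dose = 0.46 mg/kg/hr × 69 kg = 31.74 mg/hr
Concentration = 136 mg ÷ 256 mL = 0.53125 mg/mL
Rate = 31.74 mg/hr ÷ 0.53125 mg/mL = 59.74588 mL/hr

59.7 mL/hr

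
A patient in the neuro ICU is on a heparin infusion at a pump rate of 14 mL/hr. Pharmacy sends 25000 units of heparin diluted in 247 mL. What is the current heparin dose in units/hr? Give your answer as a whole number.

Concentration = 25000 units ÷ 247 mL = 101.2146 units/mL
Drug rate = 14 mL/hr × 101.2146 units/mL = 1417.004 units/hr

1417 units/hr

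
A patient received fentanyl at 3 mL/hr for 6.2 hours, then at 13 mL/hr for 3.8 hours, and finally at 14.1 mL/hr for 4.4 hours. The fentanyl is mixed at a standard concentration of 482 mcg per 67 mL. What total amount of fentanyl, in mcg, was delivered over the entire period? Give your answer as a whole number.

936 mcg

Concentration = 482 mcg ÷ 67 mL = 7.19403 mcg/mL
Stage 1: 3 mL/hr × 6.2 hr = 18.6 mL → 18.6 mL × 7.19403 mcg/mL = 133.809 mcg
Stage 2: 13 mL/hr × 3.8 hr = 49.4 mL → 49.4 mL × 7.19403 mcg/mL = 355.3851 mcg
Stage 3: 14.1 mL/hr × 4.4 hr = 62.04 mL → 62.04 mL × 7.19403 mcg/mL = 446.3176 mcg
Total = 133.809 + 355.3851 + 446.3176 = 935.5116 mcg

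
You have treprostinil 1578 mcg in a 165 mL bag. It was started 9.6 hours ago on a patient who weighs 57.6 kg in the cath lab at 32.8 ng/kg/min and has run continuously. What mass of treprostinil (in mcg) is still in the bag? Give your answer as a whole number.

490 mcg

Dose = 32.8 ng/kg/min × 57.6 kg = 1889.28 ng/min
1889.28 ng/min × 60 min/hr = 113356.8 ng/hr
Concentration = 1578 mcg ÷ 165 mL = 9.563636 mcg/mL = 9563.636 ng/mL
Rate = 113356.8 ng/hr ÷ 9563.636 ng/mL = 11.8529 mL/hr
Volume infused = 11.8529 mL/hr × 9.6 hr = 113.7878 mL
Volume remaining = 165 − 113.7878 = 51.21219 mL
Drug remaining = 51.21219 mL × 9563.636 ng/mL = 489774.7 ng = 489.7747 mcg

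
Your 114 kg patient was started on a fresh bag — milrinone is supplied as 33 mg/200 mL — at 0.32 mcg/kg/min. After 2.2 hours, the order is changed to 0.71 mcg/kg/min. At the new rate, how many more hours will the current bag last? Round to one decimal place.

5.8 hours

Initial rate:
Dose = 0.32 mcg/kg/min × 114 kg = 36.48 mcg/min
36.48 mcg/min × 60 min/hr = 2188.8 mcg/hr
Concentration = 33 mg ÷ 200 mL = 0.165 mg/mL = 165 mcg/mL
Rate = 2188.8 mcg/hr ÷ 165 mcg/mL = 13.26545 mL/hr
Volume infused so far = 13.26545 mL/hr × 2.2 hr = 29.184 mL
Volume remaining = 200 − 29.184 = 170.816 mL
New rate:
Dose = 0.71 mcg/kg/min × 114 kg = 80.94 mcg/min
80.94 mcg/min × 60 min/hr = 4856.4 mcg/hr
Rate = 4856.4 mcg/hr ÷ 165 mcg/mL = 29.43273 mL/hr
Time remaining = 170.816 mL ÷ 29.43273 mL/hr = 5.803608 hr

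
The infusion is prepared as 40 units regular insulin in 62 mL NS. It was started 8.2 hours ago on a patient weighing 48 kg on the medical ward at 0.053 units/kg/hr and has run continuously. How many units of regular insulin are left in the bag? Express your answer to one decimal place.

19.1 units

Dose = 0.053 units/kg/hr × 48 kg = 2.544 units/hr
Concentration = 40 units ÷ 62 mL = 0.6451613 units/mL
Rate = 2.544 units/hr ÷ 0.6451613 units/mL = 3.9432 mL/hr
Volume infused = 3.9432 mL/hr × 8.2 hr = 32.33424 mL
Volume remaining = 62 − 32.33424 = 29.66576 mL
Drug remaining = 29.66576 mL × 0.6451613 units/mL = 19.1392 units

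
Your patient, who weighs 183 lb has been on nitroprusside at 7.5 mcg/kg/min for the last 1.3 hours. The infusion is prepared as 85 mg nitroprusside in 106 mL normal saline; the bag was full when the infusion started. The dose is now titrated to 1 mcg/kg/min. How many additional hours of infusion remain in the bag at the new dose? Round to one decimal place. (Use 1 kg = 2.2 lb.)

Initial rate:
Weight = 183 lb ÷ 2.2 lb/kg = 83.18182 kg
Dose = 7.5 mcg/kg/min × 83.18182 kg = 623.8636 mcg/min
623.8636 mcg/min × 60 min/hr = 37431.82 mcg/hr
Concentration = 85 mg ÷ 106 mL = 0.8018868 mg/mL = 801.8868 mcg/mL
Rate = 37431.82 mcg/hr ÷ 801.8868 mcg/mL = 46.67968 mL/hr
Volume infused so far = 46.67968 mL/hr × 1.3 hr = 60.68358 mL
Volume remaining = 106 − 60.68358 = 45.31642 mL
New rate:
Dose = 1 mcg/kg/min × 83.18182 kg = 83.18182 mcg/min
83.18182 mcg/min × 60 min/hr = 4990.909 mcg/hr
Rate = 4990.909 mcg/hr ÷ 801.8868 mcg/mL = 6.223957 mL/hr
Time remaining = 45.31642 mL ÷ 6.223957 mL/hr = 7.280965 hr

7.3 hours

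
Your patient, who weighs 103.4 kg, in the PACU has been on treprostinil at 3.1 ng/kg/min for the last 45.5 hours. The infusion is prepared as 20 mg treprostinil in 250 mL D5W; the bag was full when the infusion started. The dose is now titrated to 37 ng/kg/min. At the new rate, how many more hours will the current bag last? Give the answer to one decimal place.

83.3 hours

Initial rate:
Dose = 3.1 ng/kg/min × 103.4 kg = 320.54 ng/min
320.54 ng/min × 60 min/hr = 19232.4 ng/hr
Concentration = 20 mg ÷ 250 mL = 0.08 mg/mL = 80000 ng/mL
Rate = 19232.4 ng/hr ÷ 80000 ng/mL = 0.240405 mL/hr
Volume infused so far = 0.240405 mL/hr × 45.5 hr = 10.93843 mL
Volume remaining = 250 − 10.93843 = 239.0616 mL
New rate:
Dose = 37 ng/kg/min × 103.4 kg = 3825.8 ng/min
3825.8 ng/min × 60 min/hr = 229548 ng/hr
Rate = 229548 ng/hr ÷ 80000 ng/mL = 2.86935 mL/hr
Time remaining = 239.0616 mL ÷ 2.86935 mL/hr = 83.31558 hr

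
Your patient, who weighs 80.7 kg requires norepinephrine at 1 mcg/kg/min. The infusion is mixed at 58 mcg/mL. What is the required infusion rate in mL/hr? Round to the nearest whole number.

83 mL/hr

Dose = 1 mcg/kg/min × 80.7 kg = 80.7 mcg/min
80.7 mcg/min × 60 min/hr = 4842 mcg/hr
Rate = 4842 mcg/hr ÷ 58 mcg/mL = 83.48276 mL/hr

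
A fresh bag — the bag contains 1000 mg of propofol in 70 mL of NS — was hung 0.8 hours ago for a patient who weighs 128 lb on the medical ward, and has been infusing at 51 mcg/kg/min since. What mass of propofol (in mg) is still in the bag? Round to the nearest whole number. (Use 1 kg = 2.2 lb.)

858 mg

Weight = 128 lb ÷ 2.2 lb/kg = 58.18182 kg
Dose = 51 mcg/kg/min × 58.18182 kg = 2967.273 mcg/min
2967.273 mcg/min × 60 min/hr = 178036.4 mcg/hr
Concentration = 1000 mg ÷ 70 mL = 14.28571 mg/mL = 14285.71 mcg/mL
Rate = 178036.4 mcg/hr ÷ 14285.71 mcg/mL = 12.46255 mL/hr
Volume infused = 12.46255 mL/hr × 0.8 hr = 9.970036 mL
Volume remaining = 70 − 9.970036 = 60.02996 mL
Drug remaining = 60.02996 mL × 14285.71 mcg/mL = 857570.9 mcg = 857.5709 mg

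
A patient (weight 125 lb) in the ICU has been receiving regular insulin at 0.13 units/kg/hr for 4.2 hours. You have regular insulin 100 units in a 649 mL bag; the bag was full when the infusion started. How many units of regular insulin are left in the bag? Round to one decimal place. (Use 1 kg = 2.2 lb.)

69.0 units

Weight = 125 lb ÷ 2.2 lb/kg = 56.81818 kg
Dose = 0.13 units/kg/hr × 56.81818 kg = 7.386364 units/hr
Concentration = 100 units ÷ 649 mL = 0.1540832 units/mL
Rate = 7.386364 units/hr ÷ 0.1540832 units/mL = 47.9375 mL/hr
Volume infused = 47.9375 mL/hr × 4.2 hr = 201.3375 mL
Volume remaining = 649 − 201.3375 = 447.6625 mL
Drug remaining = 447.6625 mL × 0.1540832 units/mL = 68.97727 units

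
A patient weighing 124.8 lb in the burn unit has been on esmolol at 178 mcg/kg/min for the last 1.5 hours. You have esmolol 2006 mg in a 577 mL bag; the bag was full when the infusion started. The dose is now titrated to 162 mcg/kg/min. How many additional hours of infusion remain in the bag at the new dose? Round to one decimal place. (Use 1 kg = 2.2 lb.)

Initial rate:
Weight = 124.8 lb ÷ 2.2 lb/kg = 56.72727 kg
Dose = 178 mcg/kg/min × 56.72727 kg = 10097.45 mcg/min
10097.45 mcg/min × 60 min/hr = 605847.3 mcg/hr
Concentration = 2006 mg ÷ 577 mL = 3.476603 mg/mL = 3476.603 mcg/mL
Rate = 605847.3 mcg/hr ÷ 3476.603 mcg/mL = 174.2641 mL/hr
Volume infused so far = 174.2641 mL/hr × 1.5 hr = 261.3962 mL
Volume remaining = 577 − 261.3962 = 315.6038 mL
New rate:
Dose = 162 mcg/kg/min × 56.72727 kg = 9189.818 mcg/min
9189.818 mcg/min × 60 min/hr = 551389.1 mcg/hr
Rate = 551389.1 mcg/hr ÷ 3476.603 mcg/mL = 158.6 mL/hr
Time remaining = 315.6038 mL ÷ 158.6 mL/hr = 1.989936 hr

2.0 hours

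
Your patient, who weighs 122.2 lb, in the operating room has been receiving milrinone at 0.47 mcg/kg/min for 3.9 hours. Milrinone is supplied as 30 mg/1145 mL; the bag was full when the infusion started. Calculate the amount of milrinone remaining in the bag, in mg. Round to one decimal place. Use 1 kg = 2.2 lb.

Weight = 122.2 lb ÷ 2.2 lb/kg = 55.54545 kg
Dose = 0.47 mcg/kg/min × 55.54545 kg = 26.10636 mcg/min
26.10636 mcg/min × 60 min/hr = 1566.382 mcg/hr
Concentration = 30 mg ÷ 1145 mL = 0.02620087 mg/mL = 26.20087 mcg/mL
Rate = 1566.382 mcg/hr ÷ 26.20087 mcg/mL = 59.78357 mL/hr
Volume infused = 59.78357 mL/hr × 3.9 hr = 233.1559 mL
Volume remaining = 1145 − 233.1559 = 911.8441 mL
Drug remaining = 911.8441 mL × 26.20087 mcg/mL = 23891.11 mcg = 23.89111 mg

23.9 mg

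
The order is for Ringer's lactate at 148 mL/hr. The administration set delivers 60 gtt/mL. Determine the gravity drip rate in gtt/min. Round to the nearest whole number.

148 gtt/min

148 mL/hr ÷ 60 min/hr = 2.466667 mL/min
2.466667 mL/min × 60 gtt/mL = 148 gtt/min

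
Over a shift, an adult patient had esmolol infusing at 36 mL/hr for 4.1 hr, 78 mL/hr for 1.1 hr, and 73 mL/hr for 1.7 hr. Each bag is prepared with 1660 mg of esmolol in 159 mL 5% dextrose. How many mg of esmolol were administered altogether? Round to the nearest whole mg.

3732 mg

Concentration = 1660 mg ÷ 159 mL = 10.44025 mg/mL
Stage 1: 36 mL/hr × 4.1 hr = 147.6 mL → 147.6 mL × 10.44025 mg/mL = 1540.981 mg
Stage 2: 78 mL/hr × 1.1 hr = 85.8 mL → 85.8 mL × 10.44025 mg/mL = 895.7736 mg
Stage 3: 73 mL/hr × 1.7 hr = 124.1 mL → 124.1 mL × 10.44025 mg/mL = 1295.635 mg
Total = 1540.981 + 895.7736 + 1295.635 = 3732.39 mg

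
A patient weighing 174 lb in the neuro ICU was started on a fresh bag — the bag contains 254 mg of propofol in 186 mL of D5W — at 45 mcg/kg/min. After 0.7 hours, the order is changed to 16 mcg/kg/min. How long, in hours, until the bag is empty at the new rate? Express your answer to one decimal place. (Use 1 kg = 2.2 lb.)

1.4 hours

Initial rate:
Weight = 174 lb ÷ 2.2 lb/kg = 79.09091 kg
Dose = 45 mcg/kg/min × 79.09091 kg = 3559.091 mcg/min
3559.091 mcg/min × 60 min/hr = 213545.5 mcg/hr
Concentration = 254 mg ÷ 186 mL = 1.365591 mg/mL = 1365.591 mcg/mL
Rate = 213545.5 mcg/hr ÷ 1365.591 mcg/mL = 156.3758 mL/hr
Volume infused so far = 156.3758 mL/hr × 0.7 hr = 109.4631 mL
Volume remaining = 186 − 109.4631 = 76.53694 mL
New rate:
Dose = 16 mcg/kg/min × 79.09091 kg = 1265.455 mcg/min
1265.455 mcg/min × 60 min/hr = 75927.27 mcg/hr
Rate = 75927.27 mcg/hr ÷ 1365.591 mcg/mL = 55.60029 mL/hr
Time remaining = 76.53694 mL ÷ 55.60029 mL/hr = 1.376557 hr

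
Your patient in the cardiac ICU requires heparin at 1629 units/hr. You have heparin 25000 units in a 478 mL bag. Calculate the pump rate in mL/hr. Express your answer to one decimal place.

Concentration = 25000 units ÷ 478 mL = 52.30126 units/mL
Rate = 1629 units/hr ÷ 52.30126 units/mL = 31.14648 mL/hr

31.1 mL/hr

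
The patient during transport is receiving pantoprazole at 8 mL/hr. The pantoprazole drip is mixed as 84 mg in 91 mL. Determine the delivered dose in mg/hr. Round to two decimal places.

7.38 mg/hr

Concentration = 84 mg ÷ 91 mL = 0.9230769 mg/mL
Drug rate = 8 mL/hr × 0.9230769 mg/mL = 7.384615 mg/hr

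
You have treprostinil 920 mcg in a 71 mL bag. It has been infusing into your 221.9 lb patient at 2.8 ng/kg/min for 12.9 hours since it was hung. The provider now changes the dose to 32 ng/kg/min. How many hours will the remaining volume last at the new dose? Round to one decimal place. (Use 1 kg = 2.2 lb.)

Initial rate:
Weight = 221.9 lb ÷ 2.2 lb/kg = 100.8636 kg
Dose = 2.8 ng/kg/min × 100.8636 kg = 282.4182 ng/min
282.4182 ng/min × 60 min/hr = 16945.09 ng/hr
Concentration = 920 mcg ÷ 71 mL = 12.95775 mcg/mL = 12957.75 ng/mL
Rate = 16945.09 ng/hr ÷ 12957.75 ng/mL = 1.307719 mL/hr
Volume infused so far = 1.307719 mL/hr × 12.9 hr = 16.86957 mL
Volume remaining = 71 − 16.86957 = 54.13043 mL
New rate:
Dose = 32 ng/kg/min × 100.8636 kg = 3227.636 ng/min
3227.636 ng/min × 60 min/hr = 193658.2 ng/hr
Rate = 193658.2 ng/hr ÷ 12957.75 ng/mL = 14.94536 mL/hr
Time remaining = 54.13043 mL ÷ 14.94536 mL/hr = 3.621888 hr

3.6 hours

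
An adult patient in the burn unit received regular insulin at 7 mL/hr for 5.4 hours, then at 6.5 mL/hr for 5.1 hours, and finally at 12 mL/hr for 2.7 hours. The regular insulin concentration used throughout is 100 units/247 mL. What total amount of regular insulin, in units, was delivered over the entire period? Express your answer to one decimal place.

Concentration = 100 units ÷ 247 mL = 0.4048583 units/mL
Stage 1: 7 mL/hr × 5.4 hr = 37.8 mL → 37.8 mL × 0.4048583 units/mL = 15.30364 units
Stage 2: 6.5 mL/hr × 5.1 hr = 33.15 mL → 33.15 mL × 0.4048583 units/mL = 13.42105 units
Stage 3: 12 mL/hr × 2.7 hr = 32.4 mL → 32.4 mL × 0.4048583 units/mL = 13.11741 units
Total = 15.30364 + 13.42105 + 13.11741 = 41.84211 units

41.8 units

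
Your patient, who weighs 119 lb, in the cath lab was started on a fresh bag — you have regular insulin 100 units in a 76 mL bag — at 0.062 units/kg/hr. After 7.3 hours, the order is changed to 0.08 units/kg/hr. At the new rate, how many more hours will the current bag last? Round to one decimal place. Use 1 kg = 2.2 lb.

Initial rate:
Weight = 119 lb ÷ 2.2 lb/kg = 54.09091 kg
Dose = 0.062 units/kg/hr × 54.09091 kg = 3.353636 units/hr
Concentration = 100 units ÷ 76 mL = 1.315789 units/mL
Rate = 3.353636 units/hr ÷ 1.315789 units/mL = 2.548764 mL/hr
Volume infused so far = 2.548764 mL/hr × 7.3 hr = 18.60597 mL
Volume remaining = 76 − 18.60597 = 57.39403 mL
New rate:
Dose = 0.08 units/kg/hr × 54.09091 kg = 4.327273 units/hr
Rate = 4.327273 units/hr ÷ 1.315789 units/mL = 3.288727 mL/hr
Time remaining = 57.39403 mL ÷ 3.288727 mL/hr = 17.45174 hr

17.5 hours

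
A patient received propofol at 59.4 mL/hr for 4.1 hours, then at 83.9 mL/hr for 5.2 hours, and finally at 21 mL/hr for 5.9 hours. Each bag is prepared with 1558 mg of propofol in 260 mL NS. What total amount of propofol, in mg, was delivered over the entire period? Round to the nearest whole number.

Concentration = 1558 mg ÷ 260 mL = 5.992308 mg/mL
Stage 1: 59.4 mL/hr × 4.1 hr = 243.54 mL → 243.54 mL × 5.992308 mg/mL = 1459.367 mg
Stage 2: 83.9 mL/hr × 5.2 hr = 436.28 mL → 436.28 mL × 5.992308 mg/mL = 2614.324 mg
Stage 3: 21 mL/hr × 5.9 hr = 123.9 mL → 123.9 mL × 5.992308 mg/mL = 742.4469 mg
Total = 1459.367 + 2614.324 + 742.4469 = 4816.138 mg

4816 mg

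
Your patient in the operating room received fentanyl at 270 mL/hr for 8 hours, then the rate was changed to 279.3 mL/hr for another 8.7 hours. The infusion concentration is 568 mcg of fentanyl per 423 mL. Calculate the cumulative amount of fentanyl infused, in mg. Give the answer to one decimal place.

6.2 mg

Concentration = 568 mcg ÷ 423 mL = 1.34279 mcg/mL
Stage 1: 270 mL/hr × 8 hr = 2160 mL → 2160 mL × 1.34279 mcg/mL = 2900.426 mcg
Stage 2: 279.3 mL/hr × 8.7 hr = 2429.91 mL → 2429.91 mL × 1.34279 mcg/mL = 3262.858 mcg
Total = 2900.426 + 3262.858 = 6163.283 mcg = 6.163283 mg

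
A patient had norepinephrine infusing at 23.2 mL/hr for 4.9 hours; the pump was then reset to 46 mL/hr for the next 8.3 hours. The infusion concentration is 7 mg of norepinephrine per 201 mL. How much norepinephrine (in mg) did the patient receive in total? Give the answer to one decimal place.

Concentration = 7 mg ÷ 201 mL = 0.03482587 mg/mL
Stage 1: 23.2 mL/hr × 4.9 hr = 113.68 mL → 113.68 mL × 0.03482587 mg/mL = 3.959005 mg
Stage 2: 46 mL/hr × 8.3 hr = 381.8 mL → 381.8 mL × 0.03482587 mg/mL = 13.29652 mg
Total = 3.959005 + 13.29652 = 17.25552 mg

17.3 mg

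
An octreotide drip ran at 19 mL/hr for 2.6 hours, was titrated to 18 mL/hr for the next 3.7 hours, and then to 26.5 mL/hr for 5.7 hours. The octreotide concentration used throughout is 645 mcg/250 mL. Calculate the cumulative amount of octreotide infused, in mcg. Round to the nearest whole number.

Concentration = 645 mcg ÷ 250 mL = 2.58 mcg/mL
Stage 1: 19 mL/hr × 2.6 hr = 49.4 mL → 49.4 mL × 2.58 mcg/mL = 127.452 mcg
Stage 2: 18 mL/hr × 3.7 hr = 66.6 mL → 66.6 mL × 2.58 mcg/mL = 171.828 mcg
Stage 3: 26.5 mL/hr × 5.7 hr = 151.05 mL → 151.05 mL × 2.58 mcg/mL = 389.709 mcg
Total = 127.452 + 171.828 + 389.709 = 688.989 mcg

689 mcg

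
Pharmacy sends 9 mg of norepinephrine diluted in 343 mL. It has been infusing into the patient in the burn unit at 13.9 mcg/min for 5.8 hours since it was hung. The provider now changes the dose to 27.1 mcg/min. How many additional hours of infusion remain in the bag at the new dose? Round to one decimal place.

2.6 hours

Initial rate:
13.9 mcg/min × 60 min/hr = 834 mcg/hr
Concentration = 9 mg ÷ 343 mL = 0.02623907 mg/mL = 26.23907 mcg/mL
Rate = 834 mcg/hr ÷ 26.23907 mcg/mL = 31.78467 mL/hr
Volume infused so far = 31.78467 mL/hr × 5.8 hr = 184.3511 mL
Volume remaining = 343 − 184.3511 = 158.6489 mL
New rate:
27.1 mcg/min × 60 min/hr = 1626 mcg/hr
Rate = 1626 mcg/hr ÷ 26.23907 mcg/mL = 61.96867 mL/hr
Time remaining = 158.6489 mL ÷ 61.96867 mL/hr = 2.560148 hr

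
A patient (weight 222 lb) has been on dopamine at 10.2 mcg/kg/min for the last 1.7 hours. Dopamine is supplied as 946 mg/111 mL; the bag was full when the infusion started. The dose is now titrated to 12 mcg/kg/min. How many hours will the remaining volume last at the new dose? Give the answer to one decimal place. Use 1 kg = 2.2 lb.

Initial rate:
Weight = 222 lb ÷ 2.2 lb/kg = 100.9091 kg
Dose = 10.2 mcg/kg/min × 100.9091 kg = 1029.273 mcg/min
1029.273 mcg/min × 60 min/hr = 61756.36 mcg/hr
Concentration = 946 mg ÷ 111 mL = 8.522523 mg/mL = 8522.523 mcg/mL
Rate = 61756.36 mcg/hr ÷ 8522.523 mcg/mL = 7.246254 mL/hr
Volume infused so far = 7.246254 mL/hr × 1.7 hr = 12.31863 mL
Volume remaining = 111 − 12.31863 = 98.68137 mL
New rate:
Dose = 12 mcg/kg/min × 100.9091 kg = 1210.909 mcg/min
1210.909 mcg/min × 60 min/hr = 72654.55 mcg/hr
Rate = 72654.55 mcg/hr ÷ 8522.523 mcg/mL = 8.525005 mL/hr
Time remaining = 98.68137 mL ÷ 8.525005 mL/hr = 11.57552 hr

11.6 hours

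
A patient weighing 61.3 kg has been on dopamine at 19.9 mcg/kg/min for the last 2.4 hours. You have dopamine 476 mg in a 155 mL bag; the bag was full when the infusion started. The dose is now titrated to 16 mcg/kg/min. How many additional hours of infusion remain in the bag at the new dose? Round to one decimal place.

5.1 hours

Initial rate:
Dose = 19.9 mcg/kg/min × 61.3 kg = 1219.87 mcg/min
1219.87 mcg/min × 60 min/hr = 73192.2 mcg/hr
Concentration = 476 mg ÷ 155 mL = 3.070968 mg/mL = 3070.968 mcg/mL
Rate = 73192.2 mcg/hr ÷ 3070.968 mcg/mL = 23.83359 mL/hr
Volume infused so far = 23.83359 mL/hr × 2.4 hr = 57.20063 mL
Volume remaining = 155 − 57.20063 = 97.79937 mL
New rate:
Dose = 16 mcg/kg/min × 61.3 kg = 980.8 mcg/min
980.8 mcg/min × 60 min/hr = 58848 mcg/hr
Rate = 58848 mcg/hr ÷ 3070.968 mcg/mL = 19.16269 mL/hr
Time remaining = 97.79937 mL ÷ 19.16269 mL/hr = 5.103635 hr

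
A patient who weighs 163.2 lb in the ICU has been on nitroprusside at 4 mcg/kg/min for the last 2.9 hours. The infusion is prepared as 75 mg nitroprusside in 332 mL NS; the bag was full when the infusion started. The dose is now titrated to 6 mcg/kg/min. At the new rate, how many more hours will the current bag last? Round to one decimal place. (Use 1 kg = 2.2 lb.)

Initial rate:
Weight = 163.2 lb ÷ 2.2 lb/kg = 74.18182 kg
Dose = 4 mcg/kg/min × 74.18182 kg = 296.7273 mcg/min
296.7273 mcg/min × 60 min/hr = 17803.64 mcg/hr
Concentration = 75 mg ÷ 332 mL = 0.2259036 mg/mL = 225.9036 mcg/mL
Rate = 17803.64 mcg/hr ÷ 225.9036 mcg/mL = 78.81076 mL/hr
Volume infused so far = 78.81076 mL/hr × 2.9 hr = 228.5512 mL
Volume remaining = 332 − 228.5512 = 103.4488 mL
New rate:
Dose = 6 mcg/kg/min × 74.18182 kg = 445.0909 mcg/min
445.0909 mcg/min × 60 min/hr = 26705.45 mcg/hr
Rate = 26705.45 mcg/hr ÷ 225.9036 mcg/mL = 118.2161 mL/hr
Time remaining = 103.4488 mL ÷ 118.2161 mL/hr = 0.8750817 hr

0.9 hours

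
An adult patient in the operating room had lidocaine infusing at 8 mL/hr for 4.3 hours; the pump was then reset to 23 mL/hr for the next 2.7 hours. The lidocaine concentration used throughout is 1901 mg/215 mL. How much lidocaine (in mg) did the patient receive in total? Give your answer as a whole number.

853 mg

Concentration = 1901 mg ÷ 215 mL = 8.84186 mg/mL
Stage 1: 8 mL/hr × 4.3 hr = 34.4 mL → 34.4 mL × 8.84186 mg/mL = 304.16 mg
Stage 2: 23 mL/hr × 2.7 hr = 62.1 mL → 62.1 mL × 8.84186 mg/mL = 549.0795 mg
Total = 304.16 + 549.0795 = 853.2395 mg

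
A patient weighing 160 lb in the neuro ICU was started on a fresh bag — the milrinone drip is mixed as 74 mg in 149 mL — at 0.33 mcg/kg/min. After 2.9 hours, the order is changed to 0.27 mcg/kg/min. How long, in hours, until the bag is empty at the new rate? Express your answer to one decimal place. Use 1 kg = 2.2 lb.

59.3 hours

Initial rate:
Weight = 160 lb ÷ 2.2 lb/kg = 72.72727 kg
Dose = 0.33 mcg/kg/min × 72.72727 kg = 24 mcg/min
24 mcg/min × 60 min/hr = 1440 mcg/hr
Concentration = 74 mg ÷ 149 mL = 0.4966443 mg/mL = 496.6443 mcg/mL
Rate = 1440 mcg/hr ÷ 496.6443 mcg/mL = 2.899459 mL/hr
Volume infused so far = 2.899459 mL/hr × 2.9 hr = 8.408432 mL
Volume remaining = 149 − 8.408432 = 140.5916 mL
New rate:
Dose = 0.27 mcg/kg/min × 72.72727 kg = 19.63636 mcg/min
19.63636 mcg/min × 60 min/hr = 1178.182 mcg/hr
Rate = 1178.182 mcg/hr ÷ 496.6443 mcg/mL = 2.372285 mL/hr
Time remaining = 140.5916 mL ÷ 2.372285 mL/hr = 59.2642 hr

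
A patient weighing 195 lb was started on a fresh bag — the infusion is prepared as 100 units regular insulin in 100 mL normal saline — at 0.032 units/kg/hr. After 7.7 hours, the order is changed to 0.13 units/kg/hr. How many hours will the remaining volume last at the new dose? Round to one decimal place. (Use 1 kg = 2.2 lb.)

Initial rate:
Weight = 195 lb ÷ 2.2 lb/kg = 88.63636 kg
Dose = 0.032 units/kg/hr × 88.63636 kg = 2.836364 units/hr
Concentration = 100 units ÷ 100 mL = 1 units/mL
Rate = 2.836364 units/hr ÷ 1 units/mL = 2.836364 mL/hr
Volume infused so far = 2.836364 mL/hr × 7.7 hr = 21.84 mL
Volume remaining = 100 − 21.84 = 78.16 mL
New rate:
Dose = 0.13 units/kg/hr × 88.63636 kg = 11.52273 units/hr
Rate = 11.52273 units/hr ÷ 1 units/mL = 11.52273 mL/hr
Time remaining = 78.16 mL ÷ 11.52273 mL/hr = 6.783116 hr

6.8 hours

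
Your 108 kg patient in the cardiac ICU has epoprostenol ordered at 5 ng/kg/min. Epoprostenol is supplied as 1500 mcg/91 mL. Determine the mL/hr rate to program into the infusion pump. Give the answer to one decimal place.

2.0 mL/hr

Dose = 5 ng/kg/min × 108 kg = 540 ng/min
540 ng/min × 60 min/hr = 32400 ng/hr
Concentration = 1500 mcg ÷ 91 mL = 16.48352 mcg/mL = 16483.52 ng/mL
Rate = 32400 ng/hr ÷ 16483.52 ng/mL = 1.9656 mL/hr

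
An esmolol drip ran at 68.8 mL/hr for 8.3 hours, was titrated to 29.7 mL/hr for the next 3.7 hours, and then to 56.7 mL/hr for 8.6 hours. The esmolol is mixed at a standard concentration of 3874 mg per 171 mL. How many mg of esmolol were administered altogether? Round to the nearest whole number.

26473 mg

Concentration = 3874 mg ÷ 171 mL = 22.65497 mg/mL
Stage 1: 68.8 mL/hr × 8.3 hr = 571.04 mL → 571.04 mL × 22.65497 mg/mL = 12936.89 mg
Stage 2: 29.7 mL/hr × 3.7 hr = 109.89 mL → 109.89 mL × 22.65497 mg/mL = 2489.555 mg
Stage 3: 56.7 mL/hr × 8.6 hr = 487.62 mL → 487.62 mL × 22.65497 mg/mL = 11047.02 mg
Total = 12936.89 + 2489.555 + 11047.02 = 26473.47 mg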